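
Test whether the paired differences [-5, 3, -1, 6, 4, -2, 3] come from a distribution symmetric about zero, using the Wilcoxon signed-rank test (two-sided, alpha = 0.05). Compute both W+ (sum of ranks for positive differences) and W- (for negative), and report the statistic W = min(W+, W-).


Step 1: Drop any zero differences (none here) and take |d_i|.
|d| = [5, 3, 1, 6, 4, 2, 3]
Step 2: Midrank |d_i| (ties get averaged ranks).
ranks: |5|->6, |3|->3.5, |1|->1, |6|->7, |4|->5, |2|->2, |3|->3.5
Step 3: Attach original signs; sum ranks with positive sign and with negative sign.
W+ = 3.5 + 7 + 5 + 3.5 = 19
W- = 6 + 1 + 2 = 9
(Check: W+ + W- = 28 should equal n(n+1)/2 = 28.)
Step 4: Test statistic W = min(W+, W-) = 9.
Step 5: Ties in |d|, so use the tie-corrected normal approximation.
        E[W] = n(n+1)/4 = 7*8/4 = 14.
        Tie groups: |d|=3 (t=2); sum(t^3 - t) = 6.
        Var[W] = n(n+1)(2n+1)/24 - sum(t^3-t)/48 = 840/24 - 6/48 = 34.875.
        z = (W - E[W]) / sqrt(Var[W]) = (9 - 14) / 5.9055 = -0.8467.
        Two-sided p = 2*Phi(z) = 0.397180.
Step 6: alpha = 0.05. fail to reject H0.

W+ = 19, W- = 9, W = min = 9, p = 0.397180, fail to reject H0.


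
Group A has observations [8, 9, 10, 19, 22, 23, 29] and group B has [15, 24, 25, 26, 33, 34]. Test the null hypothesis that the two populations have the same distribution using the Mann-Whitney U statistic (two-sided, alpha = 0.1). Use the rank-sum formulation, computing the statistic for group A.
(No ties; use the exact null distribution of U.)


Step 1: Combine and sort all 13 observations; assign midranks.
sorted (value, group): (8,X), (9,X), (10,X), (15,Y), (19,X), (22,X), (23,X), (24,Y), (25,Y), (26,Y), (29,X), (33,Y), (34,Y)
ranks: 8->1, 9->2, 10->3, 15->4, 19->5, 22->6, 23->7, 24->8, 25->9, 26->10, 29->11, 33->12, 34->13
Step 2: Rank sum for X: R1 = 1 + 2 + 3 + 5 + 6 + 7 + 11 = 35.
Step 3: U_X = R1 - n1(n1+1)/2 = 35 - 7*8/2 = 35 - 28 = 7.
       U_Y = n1*n2 - U_X = 42 - 7 = 35.
Step 4: No ties, so the exact null distribution of U (based on enumerating the C(13,7) = 1716 equally likely rank assignments) gives the two-sided p-value.
Step 5: p-value = 0.051282; compare to alpha = 0.1. reject H0.

U_X = 7, p = 0.051282, reject H0 at alpha = 0.1.


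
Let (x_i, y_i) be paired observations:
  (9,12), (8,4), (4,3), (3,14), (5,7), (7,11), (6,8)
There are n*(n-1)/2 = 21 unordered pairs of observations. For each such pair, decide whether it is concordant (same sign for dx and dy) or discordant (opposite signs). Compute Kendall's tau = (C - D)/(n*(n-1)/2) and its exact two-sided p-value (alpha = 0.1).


Step 1: Enumerate the 21 unordered pairs (i,j) with i<j and classify each by sign(x_j-x_i) * sign(y_j-y_i).
  (1,2):dx=-1,dy=-8->C; (1,3):dx=-5,dy=-9->C; (1,4):dx=-6,dy=+2->D; (1,5):dx=-4,dy=-5->C
  (1,6):dx=-2,dy=-1->C; (1,7):dx=-3,dy=-4->C; (2,3):dx=-4,dy=-1->C; (2,4):dx=-5,dy=+10->D
  (2,5):dx=-3,dy=+3->D; (2,6):dx=-1,dy=+7->D; (2,7):dx=-2,dy=+4->D; (3,4):dx=-1,dy=+11->D
  (3,5):dx=+1,dy=+4->C; (3,6):dx=+3,dy=+8->C; (3,7):dx=+2,dy=+5->C; (4,5):dx=+2,dy=-7->D
  (4,6):dx=+4,dy=-3->D; (4,7):dx=+3,dy=-6->D; (5,6):dx=+2,dy=+4->C; (5,7):dx=+1,dy=+1->C
  (6,7):dx=-1,dy=-3->C
Step 2: C = 12, D = 9, total pairs = 21.
Step 3: tau = (C - D)/(n(n-1)/2) = (12 - 9)/21 = 0.142857.
Step 4: Exact two-sided p-value (enumerate n! = 5040 permutations of y under H0): p = 0.772619.
Step 5: alpha = 0.1. fail to reject H0.

tau_b = 0.1429 (C=12, D=9), p = 0.772619, fail to reject H0.


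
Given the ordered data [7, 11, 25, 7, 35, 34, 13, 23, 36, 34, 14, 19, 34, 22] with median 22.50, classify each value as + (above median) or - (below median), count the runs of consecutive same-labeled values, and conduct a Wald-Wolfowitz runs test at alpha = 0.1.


Step 1: Compute median = 22.50; label A = above, B = below.
Labels in order: BBABAABAAABBAB  (n_A = 7, n_B = 7)
Step 2: Count runs R = 9.
Step 3: Under H0 (random ordering), E[R] = 2*n_A*n_B/(n_A+n_B) + 1 = 2*7*7/14 + 1 = 8.0000.
        Var[R] = 2*n_A*n_B*(2*n_A*n_B - n_A - n_B) / ((n_A+n_B)^2 * (n_A+n_B-1)) = 8232/2548 = 3.2308.
        SD[R] = 1.7974.
Step 4: Continuity-corrected z = (R - 0.5 - E[R]) / SD[R] = (9 - 0.5 - 8.0000) / 1.7974 = 0.2782.
Step 5: Two-sided p-value via normal approximation = 2*(1 - Phi(|z|)) = 0.780879.
Step 6: alpha = 0.1. fail to reject H0.

R = 9, z = 0.2782, p = 0.780879, fail to reject H0.


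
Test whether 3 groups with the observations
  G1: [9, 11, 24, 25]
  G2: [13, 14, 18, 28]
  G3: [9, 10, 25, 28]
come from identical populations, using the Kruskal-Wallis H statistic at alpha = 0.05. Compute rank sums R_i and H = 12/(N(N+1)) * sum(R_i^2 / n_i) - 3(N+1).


Step 1: Combine all N = 12 observations and assign midranks.
sorted (value, group, rank): (9,G1,1.5), (9,G3,1.5), (10,G3,3), (11,G1,4), (13,G2,5), (14,G2,6), (18,G2,7), (24,G1,8), (25,G1,9.5), (25,G3,9.5), (28,G2,11.5), (28,G3,11.5)
Step 2: Sum ranks within each group.
R_1 = 23 (n_1 = 4)
R_2 = 29.5 (n_2 = 4)
R_3 = 25.5 (n_3 = 4)
Step 3: H = 12/(N(N+1)) * sum(R_i^2/n_i) - 3(N+1)
     = 12/(12*13) * (23^2/4 + 29.5^2/4 + 25.5^2/4) - 3*13
     = 0.076923 * 512.375 - 39
     = 0.413462.
Step 4: Ties present; correction factor C = 1 - 18/(12^3 - 12) = 0.989510. Corrected H = 0.413462 / 0.989510 = 0.417845.
Step 5: Under H0, H ~ chi^2(2); p-value = 0.811458.
Step 6: alpha = 0.05. fail to reject H0.

H = 0.4178, df = 2, p = 0.811458, fail to reject H0.


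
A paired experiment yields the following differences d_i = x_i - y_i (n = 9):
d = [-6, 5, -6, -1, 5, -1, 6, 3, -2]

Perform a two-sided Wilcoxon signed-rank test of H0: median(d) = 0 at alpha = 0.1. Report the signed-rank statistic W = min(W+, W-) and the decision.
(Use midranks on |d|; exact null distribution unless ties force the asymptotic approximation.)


Step 1: Drop any zero differences (none here) and take |d_i|.
|d| = [6, 5, 6, 1, 5, 1, 6, 3, 2]
Step 2: Midrank |d_i| (ties get averaged ranks).
ranks: |6|->8, |5|->5.5, |6|->8, |1|->1.5, |5|->5.5, |1|->1.5, |6|->8, |3|->4, |2|->3
Step 3: Attach original signs; sum ranks with positive sign and with negative sign.
W+ = 5.5 + 5.5 + 8 + 4 = 23
W- = 8 + 8 + 1.5 + 1.5 + 3 = 22
(Check: W+ + W- = 45 should equal n(n+1)/2 = 45.)
Step 4: Test statistic W = min(W+, W-) = 22.
Step 5: Ties in |d|, so use the tie-corrected normal approximation.
        E[W] = n(n+1)/4 = 9*10/4 = 22.5.
        Tie groups: |d|=1 (t=2), |d|=5 (t=2), |d|=6 (t=3); sum(t^3 - t) = 36.
        Var[W] = n(n+1)(2n+1)/24 - sum(t^3-t)/48 = 1710/24 - 36/48 = 70.5.
        z = (W - E[W]) / sqrt(Var[W]) = (22 - 22.5) / 8.3964 = -0.0595.
        Two-sided p = 2*Phi(z) = 0.952515.
Step 6: alpha = 0.1. fail to reject H0.

W+ = 23, W- = 22, W = min = 22, p = 0.952515, fail to reject H0.


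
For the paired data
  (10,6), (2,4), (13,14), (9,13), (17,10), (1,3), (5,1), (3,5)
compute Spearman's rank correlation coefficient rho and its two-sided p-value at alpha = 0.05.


Step 1: Rank x and y separately (midranks; no ties here).
rank(x): 10->6, 2->2, 13->7, 9->5, 17->8, 1->1, 5->4, 3->3
rank(y): 6->5, 4->3, 14->8, 13->7, 10->6, 3->2, 1->1, 5->4
Step 2: d_i = R_x(i) - R_y(i); compute d_i^2.
  (6-5)^2=1, (2-3)^2=1, (7-8)^2=1, (5-7)^2=4, (8-6)^2=4, (1-2)^2=1, (4-1)^2=9, (3-4)^2=1
sum(d^2) = 22.
Step 3: rho = 1 - 6*22 / (8*(8^2 - 1)) = 1 - 132/504 = 0.738095.
Step 4: Under H0, t = rho * sqrt((n-2)/(1-rho^2)) = 2.6797 ~ t(6).
Step 5: Two-sided p-value from the t-distribution with 6 df = 0.036553.
Step 6: alpha = 0.05. reject H0.

rho = 0.7381, p = 0.036553, reject H0 at alpha = 0.05.


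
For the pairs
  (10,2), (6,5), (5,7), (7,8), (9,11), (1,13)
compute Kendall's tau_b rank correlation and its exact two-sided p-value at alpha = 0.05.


Step 1: Enumerate the 15 unordered pairs (i,j) with i<j and classify each by sign(x_j-x_i) * sign(y_j-y_i).
  (1,2):dx=-4,dy=+3->D; (1,3):dx=-5,dy=+5->D; (1,4):dx=-3,dy=+6->D; (1,5):dx=-1,dy=+9->D
  (1,6):dx=-9,dy=+11->D; (2,3):dx=-1,dy=+2->D; (2,4):dx=+1,dy=+3->C; (2,5):dx=+3,dy=+6->C
  (2,6):dx=-5,dy=+8->D; (3,4):dx=+2,dy=+1->C; (3,5):dx=+4,dy=+4->C; (3,6):dx=-4,dy=+6->D
  (4,5):dx=+2,dy=+3->C; (4,6):dx=-6,dy=+5->D; (5,6):dx=-8,dy=+2->D
Step 2: C = 5, D = 10, total pairs = 15.
Step 3: tau = (C - D)/(n(n-1)/2) = (5 - 10)/15 = -0.333333.
Step 4: Exact two-sided p-value (enumerate n! = 720 permutations of y under H0): p = 0.469444.
Step 5: alpha = 0.05. fail to reject H0.

tau_b = -0.3333 (C=5, D=10), p = 0.469444, fail to reject H0.


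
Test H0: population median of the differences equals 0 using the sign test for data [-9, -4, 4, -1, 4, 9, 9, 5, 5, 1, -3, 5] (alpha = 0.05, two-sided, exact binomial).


Step 1: Discard zero differences. Original n = 12; n_eff = number of nonzero differences = 12.
Nonzero differences (with sign): -9, -4, +4, -1, +4, +9, +9, +5, +5, +1, -3, +5
Step 2: Count signs: positive = 8, negative = 4.
Step 3: Under H0: P(positive) = 0.5, so the number of positives S ~ Bin(12, 0.5).
Step 4: Two-sided exact p-value = sum of Bin(12,0.5) probabilities at or below the observed probability = 0.387695.
Step 5: alpha = 0.05. fail to reject H0.

n_eff = 12, pos = 8, neg = 4, p = 0.387695, fail to reject H0.


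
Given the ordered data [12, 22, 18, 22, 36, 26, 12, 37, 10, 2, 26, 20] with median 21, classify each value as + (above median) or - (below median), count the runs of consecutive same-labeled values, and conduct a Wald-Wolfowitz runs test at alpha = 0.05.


Step 1: Compute median = 21; label A = above, B = below.
Labels in order: BABAAABABBAB  (n_A = 6, n_B = 6)
Step 2: Count runs R = 9.
Step 3: Under H0 (random ordering), E[R] = 2*n_A*n_B/(n_A+n_B) + 1 = 2*6*6/12 + 1 = 7.0000.
        Var[R] = 2*n_A*n_B*(2*n_A*n_B - n_A - n_B) / ((n_A+n_B)^2 * (n_A+n_B-1)) = 4320/1584 = 2.7273.
        SD[R] = 1.6514.
Step 4: Continuity-corrected z = (R - 0.5 - E[R]) / SD[R] = (9 - 0.5 - 7.0000) / 1.6514 = 0.9083.
Step 5: Two-sided p-value via normal approximation = 2*(1 - Phi(|z|)) = 0.363722.
Step 6: alpha = 0.05. fail to reject H0.

R = 9, z = 0.9083, p = 0.363722, fail to reject H0.


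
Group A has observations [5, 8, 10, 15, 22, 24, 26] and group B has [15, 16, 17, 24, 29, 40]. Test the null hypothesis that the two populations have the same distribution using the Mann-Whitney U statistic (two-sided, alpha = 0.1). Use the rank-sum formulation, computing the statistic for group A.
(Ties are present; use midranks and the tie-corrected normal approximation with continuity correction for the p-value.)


Step 1: Combine and sort all 13 observations; assign midranks.
sorted (value, group): (5,X), (8,X), (10,X), (15,X), (15,Y), (16,Y), (17,Y), (22,X), (24,X), (24,Y), (26,X), (29,Y), (40,Y)
ranks: 5->1, 8->2, 10->3, 15->4.5, 15->4.5, 16->6, 17->7, 22->8, 24->9.5, 24->9.5, 26->11, 29->12, 40->13
Step 2: Rank sum for X: R1 = 1 + 2 + 3 + 4.5 + 8 + 9.5 + 11 = 39.
Step 3: U_X = R1 - n1(n1+1)/2 = 39 - 7*8/2 = 39 - 28 = 11.
       U_Y = n1*n2 - U_X = 42 - 11 = 31.
Step 4: Ties are present, so use the tie-corrected normal approximation (with continuity correction) for the p-value.
Step 5: p-value = 0.173549; compare to alpha = 0.1. fail to reject H0.

U_X = 11, p = 0.173549, fail to reject H0 at alpha = 0.1.


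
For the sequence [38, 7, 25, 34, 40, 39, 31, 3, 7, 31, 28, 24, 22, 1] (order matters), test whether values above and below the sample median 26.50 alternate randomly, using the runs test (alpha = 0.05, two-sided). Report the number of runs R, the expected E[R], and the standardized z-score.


Step 1: Compute median = 26.50; label A = above, B = below.
Labels in order: ABBAAAABBAABBB  (n_A = 7, n_B = 7)
Step 2: Count runs R = 6.
Step 3: Under H0 (random ordering), E[R] = 2*n_A*n_B/(n_A+n_B) + 1 = 2*7*7/14 + 1 = 8.0000.
        Var[R] = 2*n_A*n_B*(2*n_A*n_B - n_A - n_B) / ((n_A+n_B)^2 * (n_A+n_B-1)) = 8232/2548 = 3.2308.
        SD[R] = 1.7974.
Step 4: Continuity-corrected z = (R + 0.5 - E[R]) / SD[R] = (6 + 0.5 - 8.0000) / 1.7974 = -0.8345.
Step 5: Two-sided p-value via normal approximation = 2*(1 - Phi(|z|)) = 0.403986.
Step 6: alpha = 0.05. fail to reject H0.

R = 6, z = -0.8345, p = 0.403986, fail to reject H0.


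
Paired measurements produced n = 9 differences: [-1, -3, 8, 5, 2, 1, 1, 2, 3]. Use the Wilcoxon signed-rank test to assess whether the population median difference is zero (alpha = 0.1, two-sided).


Step 1: Drop any zero differences (none here) and take |d_i|.
|d| = [1, 3, 8, 5, 2, 1, 1, 2, 3]
Step 2: Midrank |d_i| (ties get averaged ranks).
ranks: |1|->2, |3|->6.5, |8|->9, |5|->8, |2|->4.5, |1|->2, |1|->2, |2|->4.5, |3|->6.5
Step 3: Attach original signs; sum ranks with positive sign and with negative sign.
W+ = 9 + 8 + 4.5 + 2 + 2 + 4.5 + 6.5 = 36.5
W- = 2 + 6.5 = 8.5
(Check: W+ + W- = 45 should equal n(n+1)/2 = 45.)
Step 4: Test statistic W = min(W+, W-) = 8.5.
Step 5: Ties in |d|, so use the tie-corrected normal approximation.
        E[W] = n(n+1)/4 = 9*10/4 = 22.5.
        Tie groups: |d|=1 (t=3), |d|=2 (t=2), |d|=3 (t=2); sum(t^3 - t) = 36.
        Var[W] = n(n+1)(2n+1)/24 - sum(t^3-t)/48 = 1710/24 - 36/48 = 70.5.
        z = (W - E[W]) / sqrt(Var[W]) = (8.5 - 22.5) / 8.3964 = -1.6674.
        Two-sided p = 2*Phi(z) = 0.095440.
Step 6: alpha = 0.1. reject H0.

W+ = 36.5, W- = 8.5, W = min = 8.5, p = 0.095440, reject H0.


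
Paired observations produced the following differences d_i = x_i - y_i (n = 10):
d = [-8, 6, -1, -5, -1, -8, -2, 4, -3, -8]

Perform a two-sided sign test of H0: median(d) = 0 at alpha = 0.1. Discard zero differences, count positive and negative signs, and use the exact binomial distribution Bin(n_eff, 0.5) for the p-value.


Step 1: Discard zero differences. Original n = 10; n_eff = number of nonzero differences = 10.
Nonzero differences (with sign): -8, +6, -1, -5, -1, -8, -2, +4, -3, -8
Step 2: Count signs: positive = 2, negative = 8.
Step 3: Under H0: P(positive) = 0.5, so the number of positives S ~ Bin(10, 0.5).
Step 4: Two-sided exact p-value = sum of Bin(10,0.5) probabilities at or below the observed probability = 0.109375.
Step 5: alpha = 0.1. fail to reject H0.

n_eff = 10, pos = 2, neg = 8, p = 0.109375, fail to reject H0.


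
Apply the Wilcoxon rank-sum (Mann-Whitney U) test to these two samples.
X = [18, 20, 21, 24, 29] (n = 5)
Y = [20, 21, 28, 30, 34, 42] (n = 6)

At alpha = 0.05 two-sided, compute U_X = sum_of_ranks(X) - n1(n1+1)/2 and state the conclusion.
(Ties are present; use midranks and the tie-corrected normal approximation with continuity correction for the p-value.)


Step 1: Combine and sort all 11 observations; assign midranks.
sorted (value, group): (18,X), (20,X), (20,Y), (21,X), (21,Y), (24,X), (28,Y), (29,X), (30,Y), (34,Y), (42,Y)
ranks: 18->1, 20->2.5, 20->2.5, 21->4.5, 21->4.5, 24->6, 28->7, 29->8, 30->9, 34->10, 42->11
Step 2: Rank sum for X: R1 = 1 + 2.5 + 4.5 + 6 + 8 = 22.
Step 3: U_X = R1 - n1(n1+1)/2 = 22 - 5*6/2 = 22 - 15 = 7.
       U_Y = n1*n2 - U_X = 30 - 7 = 23.
Step 4: Ties are present, so use the tie-corrected normal approximation (with continuity correction) for the p-value.
Step 5: p-value = 0.168954; compare to alpha = 0.05. fail to reject H0.

U_X = 7, p = 0.168954, fail to reject H0 at alpha = 0.05.


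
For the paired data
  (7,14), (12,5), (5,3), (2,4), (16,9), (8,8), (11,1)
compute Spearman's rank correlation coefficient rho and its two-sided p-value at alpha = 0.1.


Step 1: Rank x and y separately (midranks; no ties here).
rank(x): 7->3, 12->6, 5->2, 2->1, 16->7, 8->4, 11->5
rank(y): 14->7, 5->4, 3->2, 4->3, 9->6, 8->5, 1->1
Step 2: d_i = R_x(i) - R_y(i); compute d_i^2.
  (3-7)^2=16, (6-4)^2=4, (2-2)^2=0, (1-3)^2=4, (7-6)^2=1, (4-5)^2=1, (5-1)^2=16
sum(d^2) = 42.
Step 3: rho = 1 - 6*42 / (7*(7^2 - 1)) = 1 - 252/336 = 0.250000.
Step 4: Under H0, t = rho * sqrt((n-2)/(1-rho^2)) = 0.5774 ~ t(5).
Step 5: Two-sided p-value from the t-distribution with 5 df = 0.588724.
Step 6: alpha = 0.1. fail to reject H0.

rho = 0.2500, p = 0.588724, fail to reject H0 at alpha = 0.1.


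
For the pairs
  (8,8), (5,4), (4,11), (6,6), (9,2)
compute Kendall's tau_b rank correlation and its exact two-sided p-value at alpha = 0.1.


Step 1: Enumerate the 10 unordered pairs (i,j) with i<j and classify each by sign(x_j-x_i) * sign(y_j-y_i).
  (1,2):dx=-3,dy=-4->C; (1,3):dx=-4,dy=+3->D; (1,4):dx=-2,dy=-2->C; (1,5):dx=+1,dy=-6->D
  (2,3):dx=-1,dy=+7->D; (2,4):dx=+1,dy=+2->C; (2,5):dx=+4,dy=-2->D; (3,4):dx=+2,dy=-5->D
  (3,5):dx=+5,dy=-9->D; (4,5):dx=+3,dy=-4->D
Step 2: C = 3, D = 7, total pairs = 10.
Step 3: tau = (C - D)/(n(n-1)/2) = (3 - 7)/10 = -0.400000.
Step 4: Exact two-sided p-value (enumerate n! = 120 permutations of y under H0): p = 0.483333.
Step 5: alpha = 0.1. fail to reject H0.

tau_b = -0.4000 (C=3, D=7), p = 0.483333, fail to reject H0.


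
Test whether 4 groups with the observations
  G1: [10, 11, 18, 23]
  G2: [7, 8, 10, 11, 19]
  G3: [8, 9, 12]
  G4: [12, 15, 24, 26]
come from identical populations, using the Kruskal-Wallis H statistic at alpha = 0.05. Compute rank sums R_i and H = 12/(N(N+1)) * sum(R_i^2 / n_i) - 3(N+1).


Step 1: Combine all N = 16 observations and assign midranks.
sorted (value, group, rank): (7,G2,1), (8,G2,2.5), (8,G3,2.5), (9,G3,4), (10,G1,5.5), (10,G2,5.5), (11,G1,7.5), (11,G2,7.5), (12,G3,9.5), (12,G4,9.5), (15,G4,11), (18,G1,12), (19,G2,13), (23,G1,14), (24,G4,15), (26,G4,16)
Step 2: Sum ranks within each group.
R_1 = 39 (n_1 = 4)
R_2 = 29.5 (n_2 = 5)
R_3 = 16 (n_3 = 3)
R_4 = 51.5 (n_4 = 4)
Step 3: H = 12/(N(N+1)) * sum(R_i^2/n_i) - 3(N+1)
     = 12/(16*17) * (39^2/4 + 29.5^2/5 + 16^2/3 + 51.5^2/4) - 3*17
     = 0.044118 * 1302.7 - 51
     = 6.471875.
Step 4: Ties present; correction factor C = 1 - 24/(16^3 - 16) = 0.994118. Corrected H = 6.471875 / 0.994118 = 6.510170.
Step 5: Under H0, H ~ chi^2(3); p-value = 0.089262.
Step 6: alpha = 0.05. fail to reject H0.

H = 6.5102, df = 3, p = 0.089262, fail to reject H0.


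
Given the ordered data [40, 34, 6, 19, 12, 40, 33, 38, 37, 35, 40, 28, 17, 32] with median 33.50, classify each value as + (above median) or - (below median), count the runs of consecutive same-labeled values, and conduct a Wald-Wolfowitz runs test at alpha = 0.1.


Step 1: Compute median = 33.50; label A = above, B = below.
Labels in order: AABBBABAAAABBB  (n_A = 7, n_B = 7)
Step 2: Count runs R = 6.
Step 3: Under H0 (random ordering), E[R] = 2*n_A*n_B/(n_A+n_B) + 1 = 2*7*7/14 + 1 = 8.0000.
        Var[R] = 2*n_A*n_B*(2*n_A*n_B - n_A - n_B) / ((n_A+n_B)^2 * (n_A+n_B-1)) = 8232/2548 = 3.2308.
        SD[R] = 1.7974.
Step 4: Continuity-corrected z = (R + 0.5 - E[R]) / SD[R] = (6 + 0.5 - 8.0000) / 1.7974 = -0.8345.
Step 5: Two-sided p-value via normal approximation = 2*(1 - Phi(|z|)) = 0.403986.
Step 6: alpha = 0.1. fail to reject H0.

R = 6, z = -0.8345, p = 0.403986, fail to reject H0.


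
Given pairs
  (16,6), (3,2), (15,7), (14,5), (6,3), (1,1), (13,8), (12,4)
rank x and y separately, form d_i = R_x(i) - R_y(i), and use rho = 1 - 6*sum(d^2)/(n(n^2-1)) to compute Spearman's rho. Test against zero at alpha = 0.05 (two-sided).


Step 1: Rank x and y separately (midranks; no ties here).
rank(x): 16->8, 3->2, 15->7, 14->6, 6->3, 1->1, 13->5, 12->4
rank(y): 6->6, 2->2, 7->7, 5->5, 3->3, 1->1, 8->8, 4->4
Step 2: d_i = R_x(i) - R_y(i); compute d_i^2.
  (8-6)^2=4, (2-2)^2=0, (7-7)^2=0, (6-5)^2=1, (3-3)^2=0, (1-1)^2=0, (5-8)^2=9, (4-4)^2=0
sum(d^2) = 14.
Step 3: rho = 1 - 6*14 / (8*(8^2 - 1)) = 1 - 84/504 = 0.833333.
Step 4: Under H0, t = rho * sqrt((n-2)/(1-rho^2)) = 3.6927 ~ t(6).
Step 5: Two-sided p-value from the t-distribution with 6 df = 0.010176.
Step 6: alpha = 0.05. reject H0.

rho = 0.8333, p = 0.010176, reject H0 at alpha = 0.05.


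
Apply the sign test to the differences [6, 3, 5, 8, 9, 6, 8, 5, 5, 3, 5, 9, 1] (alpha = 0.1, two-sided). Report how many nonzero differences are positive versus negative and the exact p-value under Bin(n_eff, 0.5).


Step 1: Discard zero differences. Original n = 13; n_eff = number of nonzero differences = 13.
Nonzero differences (with sign): +6, +3, +5, +8, +9, +6, +8, +5, +5, +3, +5, +9, +1
Step 2: Count signs: positive = 13, negative = 0.
Step 3: Under H0: P(positive) = 0.5, so the number of positives S ~ Bin(13, 0.5).
Step 4: Two-sided exact p-value = sum of Bin(13,0.5) probabilities at or below the observed probability = 0.000244.
Step 5: alpha = 0.1. reject H0.

n_eff = 13, pos = 13, neg = 0, p = 0.000244, reject H0.


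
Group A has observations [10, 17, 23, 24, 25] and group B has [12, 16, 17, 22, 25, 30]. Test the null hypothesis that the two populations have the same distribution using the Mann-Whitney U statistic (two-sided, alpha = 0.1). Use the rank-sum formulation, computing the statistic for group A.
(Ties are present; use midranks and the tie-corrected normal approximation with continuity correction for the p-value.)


Step 1: Combine and sort all 11 observations; assign midranks.
sorted (value, group): (10,X), (12,Y), (16,Y), (17,X), (17,Y), (22,Y), (23,X), (24,X), (25,X), (25,Y), (30,Y)
ranks: 10->1, 12->2, 16->3, 17->4.5, 17->4.5, 22->6, 23->7, 24->8, 25->9.5, 25->9.5, 30->11
Step 2: Rank sum for X: R1 = 1 + 4.5 + 7 + 8 + 9.5 = 30.
Step 3: U_X = R1 - n1(n1+1)/2 = 30 - 5*6/2 = 30 - 15 = 15.
       U_Y = n1*n2 - U_X = 30 - 15 = 15.
Step 4: Ties are present, so use the tie-corrected normal approximation (with continuity correction) for the p-value.
Step 5: p-value = 1.000000; compare to alpha = 0.1. fail to reject H0.

U_X = 15, p = 1.000000, fail to reject H0 at alpha = 0.1.


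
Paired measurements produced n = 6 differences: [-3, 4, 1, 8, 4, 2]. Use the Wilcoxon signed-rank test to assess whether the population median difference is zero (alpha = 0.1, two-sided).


Step 1: Drop any zero differences (none here) and take |d_i|.
|d| = [3, 4, 1, 8, 4, 2]
Step 2: Midrank |d_i| (ties get averaged ranks).
ranks: |3|->3, |4|->4.5, |1|->1, |8|->6, |4|->4.5, |2|->2
Step 3: Attach original signs; sum ranks with positive sign and with negative sign.
W+ = 4.5 + 1 + 6 + 4.5 + 2 = 18
W- = 3 = 3
(Check: W+ + W- = 21 should equal n(n+1)/2 = 21.)
Step 4: Test statistic W = min(W+, W-) = 3.
Step 5: Ties in |d|, so use the tie-corrected normal approximation.
        E[W] = n(n+1)/4 = 6*7/4 = 10.5.
        Tie groups: |d|=4 (t=2); sum(t^3 - t) = 6.
        Var[W] = n(n+1)(2n+1)/24 - sum(t^3-t)/48 = 546/24 - 6/48 = 22.625.
        z = (W - E[W]) / sqrt(Var[W]) = (3 - 10.5) / 4.7566 = -1.5768.
        Two-sided p = 2*Phi(z) = 0.114850.
Step 6: alpha = 0.1. fail to reject H0.

W+ = 18, W- = 3, W = min = 3, p = 0.114850, fail to reject H0.


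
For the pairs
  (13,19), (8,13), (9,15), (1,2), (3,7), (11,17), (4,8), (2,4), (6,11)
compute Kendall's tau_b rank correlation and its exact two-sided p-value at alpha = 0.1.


Step 1: Enumerate the 36 unordered pairs (i,j) with i<j and classify each by sign(x_j-x_i) * sign(y_j-y_i).
  (1,2):dx=-5,dy=-6->C; (1,3):dx=-4,dy=-4->C; (1,4):dx=-12,dy=-17->C; (1,5):dx=-10,dy=-12->C
  (1,6):dx=-2,dy=-2->C; (1,7):dx=-9,dy=-11->C; (1,8):dx=-11,dy=-15->C; (1,9):dx=-7,dy=-8->C
  (2,3):dx=+1,dy=+2->C; (2,4):dx=-7,dy=-11->C; (2,5):dx=-5,dy=-6->C; (2,6):dx=+3,dy=+4->C
  (2,7):dx=-4,dy=-5->C; (2,8):dx=-6,dy=-9->C; (2,9):dx=-2,dy=-2->C; (3,4):dx=-8,dy=-13->C
  (3,5):dx=-6,dy=-8->C; (3,6):dx=+2,dy=+2->C; (3,7):dx=-5,dy=-7->C; (3,8):dx=-7,dy=-11->C
  (3,9):dx=-3,dy=-4->C; (4,5):dx=+2,dy=+5->C; (4,6):dx=+10,dy=+15->C; (4,7):dx=+3,dy=+6->C
  (4,8):dx=+1,dy=+2->C; (4,9):dx=+5,dy=+9->C; (5,6):dx=+8,dy=+10->C; (5,7):dx=+1,dy=+1->C
  (5,8):dx=-1,dy=-3->C; (5,9):dx=+3,dy=+4->C; (6,7):dx=-7,dy=-9->C; (6,8):dx=-9,dy=-13->C
  (6,9):dx=-5,dy=-6->C; (7,8):dx=-2,dy=-4->C; (7,9):dx=+2,dy=+3->C; (8,9):dx=+4,dy=+7->C
Step 2: C = 36, D = 0, total pairs = 36.
Step 3: tau = (C - D)/(n(n-1)/2) = (36 - 0)/36 = 1.000000.
Step 4: Exact two-sided p-value (enumerate n! = 362880 permutations of y under H0): p = 0.000006.
Step 5: alpha = 0.1. reject H0.

tau_b = 1.0000 (C=36, D=0), p = 0.000006, reject H0.


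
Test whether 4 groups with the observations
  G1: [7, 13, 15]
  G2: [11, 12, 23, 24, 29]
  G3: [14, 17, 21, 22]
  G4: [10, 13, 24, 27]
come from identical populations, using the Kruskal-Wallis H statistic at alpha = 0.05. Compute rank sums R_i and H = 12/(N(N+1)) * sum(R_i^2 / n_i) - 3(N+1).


Step 1: Combine all N = 16 observations and assign midranks.
sorted (value, group, rank): (7,G1,1), (10,G4,2), (11,G2,3), (12,G2,4), (13,G1,5.5), (13,G4,5.5), (14,G3,7), (15,G1,8), (17,G3,9), (21,G3,10), (22,G3,11), (23,G2,12), (24,G2,13.5), (24,G4,13.5), (27,G4,15), (29,G2,16)
Step 2: Sum ranks within each group.
R_1 = 14.5 (n_1 = 3)
R_2 = 48.5 (n_2 = 5)
R_3 = 37 (n_3 = 4)
R_4 = 36 (n_4 = 4)
Step 3: H = 12/(N(N+1)) * sum(R_i^2/n_i) - 3(N+1)
     = 12/(16*17) * (14.5^2/3 + 48.5^2/5 + 37^2/4 + 36^2/4) - 3*17
     = 0.044118 * 1206.78 - 51
     = 2.240441.
Step 4: Ties present; correction factor C = 1 - 12/(16^3 - 16) = 0.997059. Corrected H = 2.240441 / 0.997059 = 2.247050.
Step 5: Under H0, H ~ chi^2(3); p-value = 0.522741.
Step 6: alpha = 0.05. fail to reject H0.

H = 2.2471, df = 3, p = 0.522741, fail to reject H0.


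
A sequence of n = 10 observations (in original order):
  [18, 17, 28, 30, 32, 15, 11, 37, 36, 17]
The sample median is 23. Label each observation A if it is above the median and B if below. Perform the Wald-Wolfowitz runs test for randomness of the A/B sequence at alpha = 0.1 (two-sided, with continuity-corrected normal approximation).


Step 1: Compute median = 23; label A = above, B = below.
Labels in order: BBAAABBAAB  (n_A = 5, n_B = 5)
Step 2: Count runs R = 5.
Step 3: Under H0 (random ordering), E[R] = 2*n_A*n_B/(n_A+n_B) + 1 = 2*5*5/10 + 1 = 6.0000.
        Var[R] = 2*n_A*n_B*(2*n_A*n_B - n_A - n_B) / ((n_A+n_B)^2 * (n_A+n_B-1)) = 2000/900 = 2.2222.
        SD[R] = 1.4907.
Step 4: Continuity-corrected z = (R + 0.5 - E[R]) / SD[R] = (5 + 0.5 - 6.0000) / 1.4907 = -0.3354.
Step 5: Two-sided p-value via normal approximation = 2*(1 - Phi(|z|)) = 0.737316.
Step 6: alpha = 0.1. fail to reject H0.

R = 5, z = -0.3354, p = 0.737316, fail to reject H0.


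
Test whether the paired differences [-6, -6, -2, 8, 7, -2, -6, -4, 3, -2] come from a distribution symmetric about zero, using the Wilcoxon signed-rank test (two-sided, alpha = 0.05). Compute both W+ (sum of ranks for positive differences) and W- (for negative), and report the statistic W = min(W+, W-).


Step 1: Drop any zero differences (none here) and take |d_i|.
|d| = [6, 6, 2, 8, 7, 2, 6, 4, 3, 2]
Step 2: Midrank |d_i| (ties get averaged ranks).
ranks: |6|->7, |6|->7, |2|->2, |8|->10, |7|->9, |2|->2, |6|->7, |4|->5, |3|->4, |2|->2
Step 3: Attach original signs; sum ranks with positive sign and with negative sign.
W+ = 10 + 9 + 4 = 23
W- = 7 + 7 + 2 + 2 + 7 + 5 + 2 = 32
(Check: W+ + W- = 55 should equal n(n+1)/2 = 55.)
Step 4: Test statistic W = min(W+, W-) = 23.
Step 5: Ties in |d|, so use the tie-corrected normal approximation.
        E[W] = n(n+1)/4 = 10*11/4 = 27.5.
        Tie groups: |d|=2 (t=3), |d|=6 (t=3); sum(t^3 - t) = 48.
        Var[W] = n(n+1)(2n+1)/24 - sum(t^3-t)/48 = 2310/24 - 48/48 = 95.25.
        z = (W - E[W]) / sqrt(Var[W]) = (23 - 27.5) / 9.7596 = -0.4611.
        Two-sided p = 2*Phi(z) = 0.644738.
Step 6: alpha = 0.05. fail to reject H0.

W+ = 23, W- = 32, W = min = 23, p = 0.644738, fail to reject H0.


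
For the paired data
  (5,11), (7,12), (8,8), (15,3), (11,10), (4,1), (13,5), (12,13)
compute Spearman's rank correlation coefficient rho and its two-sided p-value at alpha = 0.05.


Step 1: Rank x and y separately (midranks; no ties here).
rank(x): 5->2, 7->3, 8->4, 15->8, 11->5, 4->1, 13->7, 12->6
rank(y): 11->6, 12->7, 8->4, 3->2, 10->5, 1->1, 5->3, 13->8
Step 2: d_i = R_x(i) - R_y(i); compute d_i^2.
  (2-6)^2=16, (3-7)^2=16, (4-4)^2=0, (8-2)^2=36, (5-5)^2=0, (1-1)^2=0, (7-3)^2=16, (6-8)^2=4
sum(d^2) = 88.
Step 3: rho = 1 - 6*88 / (8*(8^2 - 1)) = 1 - 528/504 = -0.047619.
Step 4: Under H0, t = rho * sqrt((n-2)/(1-rho^2)) = -0.1168 ~ t(6).
Step 5: Two-sided p-value from the t-distribution with 6 df = 0.910849.
Step 6: alpha = 0.05. fail to reject H0.

rho = -0.0476, p = 0.910849, fail to reject H0 at alpha = 0.05.


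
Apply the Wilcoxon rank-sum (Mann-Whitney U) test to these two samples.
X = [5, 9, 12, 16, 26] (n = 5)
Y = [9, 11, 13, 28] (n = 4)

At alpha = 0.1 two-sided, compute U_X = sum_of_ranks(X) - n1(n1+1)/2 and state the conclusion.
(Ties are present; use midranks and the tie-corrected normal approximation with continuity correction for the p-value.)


Step 1: Combine and sort all 9 observations; assign midranks.
sorted (value, group): (5,X), (9,X), (9,Y), (11,Y), (12,X), (13,Y), (16,X), (26,X), (28,Y)
ranks: 5->1, 9->2.5, 9->2.5, 11->4, 12->5, 13->6, 16->7, 26->8, 28->9
Step 2: Rank sum for X: R1 = 1 + 2.5 + 5 + 7 + 8 = 23.5.
Step 3: U_X = R1 - n1(n1+1)/2 = 23.5 - 5*6/2 = 23.5 - 15 = 8.5.
       U_Y = n1*n2 - U_X = 20 - 8.5 = 11.5.
Step 4: Ties are present, so use the tie-corrected normal approximation (with continuity correction) for the p-value.
Step 5: p-value = 0.805701; compare to alpha = 0.1. fail to reject H0.

U_X = 8.5, p = 0.805701, fail to reject H0 at alpha = 0.1.


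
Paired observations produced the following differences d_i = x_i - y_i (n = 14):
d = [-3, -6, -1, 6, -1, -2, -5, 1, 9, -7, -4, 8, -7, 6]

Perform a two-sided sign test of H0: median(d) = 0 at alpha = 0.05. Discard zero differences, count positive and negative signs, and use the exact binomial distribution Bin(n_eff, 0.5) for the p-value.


Step 1: Discard zero differences. Original n = 14; n_eff = number of nonzero differences = 14.
Nonzero differences (with sign): -3, -6, -1, +6, -1, -2, -5, +1, +9, -7, -4, +8, -7, +6
Step 2: Count signs: positive = 5, negative = 9.
Step 3: Under H0: P(positive) = 0.5, so the number of positives S ~ Bin(14, 0.5).
Step 4: Two-sided exact p-value = sum of Bin(14,0.5) probabilities at or below the observed probability = 0.423950.
Step 5: alpha = 0.05. fail to reject H0.

n_eff = 14, pos = 5, neg = 9, p = 0.423950, fail to reject H0.


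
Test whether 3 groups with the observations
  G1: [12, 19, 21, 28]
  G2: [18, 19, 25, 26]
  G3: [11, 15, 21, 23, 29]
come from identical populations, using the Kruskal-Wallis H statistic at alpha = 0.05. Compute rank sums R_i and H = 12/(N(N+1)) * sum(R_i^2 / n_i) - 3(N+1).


Step 1: Combine all N = 13 observations and assign midranks.
sorted (value, group, rank): (11,G3,1), (12,G1,2), (15,G3,3), (18,G2,4), (19,G1,5.5), (19,G2,5.5), (21,G1,7.5), (21,G3,7.5), (23,G3,9), (25,G2,10), (26,G2,11), (28,G1,12), (29,G3,13)
Step 2: Sum ranks within each group.
R_1 = 27 (n_1 = 4)
R_2 = 30.5 (n_2 = 4)
R_3 = 33.5 (n_3 = 5)
Step 3: H = 12/(N(N+1)) * sum(R_i^2/n_i) - 3(N+1)
     = 12/(13*14) * (27^2/4 + 30.5^2/4 + 33.5^2/5) - 3*14
     = 0.065934 * 639.263 - 42
     = 0.149176.
Step 4: Ties present; correction factor C = 1 - 12/(13^3 - 13) = 0.994505. Corrected H = 0.149176 / 0.994505 = 0.150000.
Step 5: Under H0, H ~ chi^2(2); p-value = 0.927743.
Step 6: alpha = 0.05. fail to reject H0.

H = 0.1500, df = 2, p = 0.927743, fail to reject H0.


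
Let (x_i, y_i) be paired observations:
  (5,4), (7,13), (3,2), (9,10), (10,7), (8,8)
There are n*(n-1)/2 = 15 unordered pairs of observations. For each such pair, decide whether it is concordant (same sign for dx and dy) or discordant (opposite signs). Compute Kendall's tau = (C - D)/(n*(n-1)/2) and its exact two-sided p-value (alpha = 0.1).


Step 1: Enumerate the 15 unordered pairs (i,j) with i<j and classify each by sign(x_j-x_i) * sign(y_j-y_i).
  (1,2):dx=+2,dy=+9->C; (1,3):dx=-2,dy=-2->C; (1,4):dx=+4,dy=+6->C; (1,5):dx=+5,dy=+3->C
  (1,6):dx=+3,dy=+4->C; (2,3):dx=-4,dy=-11->C; (2,4):dx=+2,dy=-3->D; (2,5):dx=+3,dy=-6->D
  (2,6):dx=+1,dy=-5->D; (3,4):dx=+6,dy=+8->C; (3,5):dx=+7,dy=+5->C; (3,6):dx=+5,dy=+6->C
  (4,5):dx=+1,dy=-3->D; (4,6):dx=-1,dy=-2->C; (5,6):dx=-2,dy=+1->D
Step 2: C = 10, D = 5, total pairs = 15.
Step 3: tau = (C - D)/(n(n-1)/2) = (10 - 5)/15 = 0.333333.
Step 4: Exact two-sided p-value (enumerate n! = 720 permutations of y under H0): p = 0.469444.
Step 5: alpha = 0.1. fail to reject H0.

tau_b = 0.3333 (C=10, D=5), p = 0.469444, fail to reject H0.


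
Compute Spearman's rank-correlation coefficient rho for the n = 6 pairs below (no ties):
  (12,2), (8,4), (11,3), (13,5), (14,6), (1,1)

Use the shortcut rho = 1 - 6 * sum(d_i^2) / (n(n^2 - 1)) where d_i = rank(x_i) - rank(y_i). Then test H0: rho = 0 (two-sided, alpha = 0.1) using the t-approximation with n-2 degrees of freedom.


Step 1: Rank x and y separately (midranks; no ties here).
rank(x): 12->4, 8->2, 11->3, 13->5, 14->6, 1->1
rank(y): 2->2, 4->4, 3->3, 5->5, 6->6, 1->1
Step 2: d_i = R_x(i) - R_y(i); compute d_i^2.
  (4-2)^2=4, (2-4)^2=4, (3-3)^2=0, (5-5)^2=0, (6-6)^2=0, (1-1)^2=0
sum(d^2) = 8.
Step 3: rho = 1 - 6*8 / (6*(6^2 - 1)) = 1 - 48/210 = 0.771429.
Step 4: Under H0, t = rho * sqrt((n-2)/(1-rho^2)) = 2.4247 ~ t(4).
Step 5: Two-sided p-value from the t-distribution with 4 df = 0.072397.
Step 6: alpha = 0.1. reject H0.

rho = 0.7714, p = 0.072397, reject H0 at alpha = 0.1.


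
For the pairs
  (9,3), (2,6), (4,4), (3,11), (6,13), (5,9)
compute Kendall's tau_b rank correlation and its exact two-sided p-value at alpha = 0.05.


Step 1: Enumerate the 15 unordered pairs (i,j) with i<j and classify each by sign(x_j-x_i) * sign(y_j-y_i).
  (1,2):dx=-7,dy=+3->D; (1,3):dx=-5,dy=+1->D; (1,4):dx=-6,dy=+8->D; (1,5):dx=-3,dy=+10->D
  (1,6):dx=-4,dy=+6->D; (2,3):dx=+2,dy=-2->D; (2,4):dx=+1,dy=+5->C; (2,5):dx=+4,dy=+7->C
  (2,6):dx=+3,dy=+3->C; (3,4):dx=-1,dy=+7->D; (3,5):dx=+2,dy=+9->C; (3,6):dx=+1,dy=+5->C
  (4,5):dx=+3,dy=+2->C; (4,6):dx=+2,dy=-2->D; (5,6):dx=-1,dy=-4->C
Step 2: C = 7, D = 8, total pairs = 15.
Step 3: tau = (C - D)/(n(n-1)/2) = (7 - 8)/15 = -0.066667.
Step 4: Exact two-sided p-value (enumerate n! = 720 permutations of y under H0): p = 1.000000.
Step 5: alpha = 0.05. fail to reject H0.

tau_b = -0.0667 (C=7, D=8), p = 1.000000, fail to reject H0.


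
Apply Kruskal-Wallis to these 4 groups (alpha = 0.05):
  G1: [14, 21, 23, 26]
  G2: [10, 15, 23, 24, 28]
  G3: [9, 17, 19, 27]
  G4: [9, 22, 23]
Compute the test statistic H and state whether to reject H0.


Step 1: Combine all N = 16 observations and assign midranks.
sorted (value, group, rank): (9,G3,1.5), (9,G4,1.5), (10,G2,3), (14,G1,4), (15,G2,5), (17,G3,6), (19,G3,7), (21,G1,8), (22,G4,9), (23,G1,11), (23,G2,11), (23,G4,11), (24,G2,13), (26,G1,14), (27,G3,15), (28,G2,16)
Step 2: Sum ranks within each group.
R_1 = 37 (n_1 = 4)
R_2 = 48 (n_2 = 5)
R_3 = 29.5 (n_3 = 4)
R_4 = 21.5 (n_4 = 3)
Step 3: H = 12/(N(N+1)) * sum(R_i^2/n_i) - 3(N+1)
     = 12/(16*17) * (37^2/4 + 48^2/5 + 29.5^2/4 + 21.5^2/3) - 3*17
     = 0.044118 * 1174.7 - 51
     = 0.824816.
Step 4: Ties present; correction factor C = 1 - 30/(16^3 - 16) = 0.992647. Corrected H = 0.824816 / 0.992647 = 0.830926.
Step 5: Under H0, H ~ chi^2(3); p-value = 0.842057.
Step 6: alpha = 0.05. fail to reject H0.

H = 0.8309, df = 3, p = 0.842057, fail to reject H0.


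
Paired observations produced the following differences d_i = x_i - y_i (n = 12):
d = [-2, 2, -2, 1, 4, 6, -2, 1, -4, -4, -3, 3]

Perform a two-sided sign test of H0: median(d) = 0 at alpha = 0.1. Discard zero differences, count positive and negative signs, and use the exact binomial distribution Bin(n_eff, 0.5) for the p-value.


Step 1: Discard zero differences. Original n = 12; n_eff = number of nonzero differences = 12.
Nonzero differences (with sign): -2, +2, -2, +1, +4, +6, -2, +1, -4, -4, -3, +3
Step 2: Count signs: positive = 6, negative = 6.
Step 3: Under H0: P(positive) = 0.5, so the number of positives S ~ Bin(12, 0.5).
Step 4: Two-sided exact p-value = sum of Bin(12,0.5) probabilities at or below the observed probability = 1.000000.
Step 5: alpha = 0.1. fail to reject H0.

n_eff = 12, pos = 6, neg = 6, p = 1.000000, fail to reject H0.


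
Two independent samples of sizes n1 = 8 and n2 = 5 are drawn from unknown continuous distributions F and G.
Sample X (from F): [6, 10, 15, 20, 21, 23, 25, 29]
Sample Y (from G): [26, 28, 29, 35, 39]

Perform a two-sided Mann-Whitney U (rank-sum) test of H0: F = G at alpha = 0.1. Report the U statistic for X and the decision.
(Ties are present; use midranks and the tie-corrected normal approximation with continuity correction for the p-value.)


Step 1: Combine and sort all 13 observations; assign midranks.
sorted (value, group): (6,X), (10,X), (15,X), (20,X), (21,X), (23,X), (25,X), (26,Y), (28,Y), (29,X), (29,Y), (35,Y), (39,Y)
ranks: 6->1, 10->2, 15->3, 20->4, 21->5, 23->6, 25->7, 26->8, 28->9, 29->10.5, 29->10.5, 35->12, 39->13
Step 2: Rank sum for X: R1 = 1 + 2 + 3 + 4 + 5 + 6 + 7 + 10.5 = 38.5.
Step 3: U_X = R1 - n1(n1+1)/2 = 38.5 - 8*9/2 = 38.5 - 36 = 2.5.
       U_Y = n1*n2 - U_X = 40 - 2.5 = 37.5.
Step 4: Ties are present, so use the tie-corrected normal approximation (with continuity correction) for the p-value.
Step 5: p-value = 0.012704; compare to alpha = 0.1. reject H0.

U_X = 2.5, p = 0.012704, reject H0 at alpha = 0.1.


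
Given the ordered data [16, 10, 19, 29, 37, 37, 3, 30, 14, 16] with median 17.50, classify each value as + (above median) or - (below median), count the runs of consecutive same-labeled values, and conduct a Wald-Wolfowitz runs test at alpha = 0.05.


Step 1: Compute median = 17.50; label A = above, B = below.
Labels in order: BBAAAABABB  (n_A = 5, n_B = 5)
Step 2: Count runs R = 5.
Step 3: Under H0 (random ordering), E[R] = 2*n_A*n_B/(n_A+n_B) + 1 = 2*5*5/10 + 1 = 6.0000.
        Var[R] = 2*n_A*n_B*(2*n_A*n_B - n_A - n_B) / ((n_A+n_B)^2 * (n_A+n_B-1)) = 2000/900 = 2.2222.
        SD[R] = 1.4907.
Step 4: Continuity-corrected z = (R + 0.5 - E[R]) / SD[R] = (5 + 0.5 - 6.0000) / 1.4907 = -0.3354.
Step 5: Two-sided p-value via normal approximation = 2*(1 - Phi(|z|)) = 0.737316.
Step 6: alpha = 0.05. fail to reject H0.

R = 5, z = -0.3354, p = 0.737316, fail to reject H0.


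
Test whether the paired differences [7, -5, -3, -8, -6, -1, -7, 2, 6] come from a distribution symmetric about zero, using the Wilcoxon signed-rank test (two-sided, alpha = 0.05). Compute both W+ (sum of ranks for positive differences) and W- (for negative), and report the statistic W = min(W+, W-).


Step 1: Drop any zero differences (none here) and take |d_i|.
|d| = [7, 5, 3, 8, 6, 1, 7, 2, 6]
Step 2: Midrank |d_i| (ties get averaged ranks).
ranks: |7|->7.5, |5|->4, |3|->3, |8|->9, |6|->5.5, |1|->1, |7|->7.5, |2|->2, |6|->5.5
Step 3: Attach original signs; sum ranks with positive sign and with negative sign.
W+ = 7.5 + 2 + 5.5 = 15
W- = 4 + 3 + 9 + 5.5 + 1 + 7.5 = 30
(Check: W+ + W- = 45 should equal n(n+1)/2 = 45.)
Step 4: Test statistic W = min(W+, W-) = 15.
Step 5: Ties in |d|, so use the tie-corrected normal approximation.
        E[W] = n(n+1)/4 = 9*10/4 = 22.5.
        Tie groups: |d|=6 (t=2), |d|=7 (t=2); sum(t^3 - t) = 12.
        Var[W] = n(n+1)(2n+1)/24 - sum(t^3-t)/48 = 1710/24 - 12/48 = 71.
        z = (W - E[W]) / sqrt(Var[W]) = (15 - 22.5) / 8.4261 = -0.8901.
        Two-sided p = 2*Phi(z) = 0.373420.
Step 6: alpha = 0.05. fail to reject H0.

W+ = 15, W- = 30, W = min = 15, p = 0.373420, fail to reject H0.


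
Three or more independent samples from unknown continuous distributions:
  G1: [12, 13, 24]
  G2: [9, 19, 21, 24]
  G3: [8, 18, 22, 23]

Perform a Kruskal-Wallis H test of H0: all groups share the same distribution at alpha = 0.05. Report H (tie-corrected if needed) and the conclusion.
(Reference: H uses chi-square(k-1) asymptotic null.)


Step 1: Combine all N = 11 observations and assign midranks.
sorted (value, group, rank): (8,G3,1), (9,G2,2), (12,G1,3), (13,G1,4), (18,G3,5), (19,G2,6), (21,G2,7), (22,G3,8), (23,G3,9), (24,G1,10.5), (24,G2,10.5)
Step 2: Sum ranks within each group.
R_1 = 17.5 (n_1 = 3)
R_2 = 25.5 (n_2 = 4)
R_3 = 23 (n_3 = 4)
Step 3: H = 12/(N(N+1)) * sum(R_i^2/n_i) - 3(N+1)
     = 12/(11*12) * (17.5^2/3 + 25.5^2/4 + 23^2/4) - 3*12
     = 0.090909 * 396.896 - 36
     = 0.081439.
Step 4: Ties present; correction factor C = 1 - 6/(11^3 - 11) = 0.995455. Corrected H = 0.081439 / 0.995455 = 0.081811.
Step 5: Under H0, H ~ chi^2(2); p-value = 0.959920.
Step 6: alpha = 0.05. fail to reject H0.

H = 0.0818, df = 2, p = 0.959920, fail to reject H0.


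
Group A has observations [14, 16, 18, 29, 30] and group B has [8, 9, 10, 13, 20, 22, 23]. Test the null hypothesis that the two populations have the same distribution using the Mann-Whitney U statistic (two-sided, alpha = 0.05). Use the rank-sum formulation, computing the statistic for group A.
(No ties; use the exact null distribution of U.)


Step 1: Combine and sort all 12 observations; assign midranks.
sorted (value, group): (8,Y), (9,Y), (10,Y), (13,Y), (14,X), (16,X), (18,X), (20,Y), (22,Y), (23,Y), (29,X), (30,X)
ranks: 8->1, 9->2, 10->3, 13->4, 14->5, 16->6, 18->7, 20->8, 22->9, 23->10, 29->11, 30->12
Step 2: Rank sum for X: R1 = 5 + 6 + 7 + 11 + 12 = 41.
Step 3: U_X = R1 - n1(n1+1)/2 = 41 - 5*6/2 = 41 - 15 = 26.
       U_Y = n1*n2 - U_X = 35 - 26 = 9.
Step 4: No ties, so the exact null distribution of U (based on enumerating the C(12,5) = 792 equally likely rank assignments) gives the two-sided p-value.
Step 5: p-value = 0.202020; compare to alpha = 0.05. fail to reject H0.

U_X = 26, p = 0.202020, fail to reject H0 at alpha = 0.05.
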